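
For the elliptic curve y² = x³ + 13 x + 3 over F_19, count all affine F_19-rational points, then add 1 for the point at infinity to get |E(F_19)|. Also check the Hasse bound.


Affine points = {(1, 6), (1, 13), (4, 9), (4, 10), (7, 0), (8, 7), (8, 12), (12, 5), (12, 14), (15, 1), (15, 18), (17, 8), (17, 11)}; affine count = 13; |E(F_19)| = 14.

Discriminant check: Δ ∝ 4a³ + 27b² = 4·13³ + 27·3² = 4·2197 + 27·9 ≡ 6 (mod 19). Nonzero ⇒ E is nonsingular.
For each x ∈ F_19, compute rhs = x³ + 13·x + 3 mod 19, then count y ∈ F_19 with y² ≡ rhs.
  x = 0: rhs = 3, matching y values: none (0 points).
  x = 1: rhs = 17, matching y values: 6, 13 (2 points).
  x = 2: rhs = 18, matching y values: none (0 points).
  x = 3: rhs = 12, matching y values: none (0 points).
  x = 4: rhs = 5, matching y values: 9, 10 (2 points).
  x = 5: rhs = 3, matching y values: none (0 points).
  x = 6: rhs = 12, matching y values: none (0 points).
  x = 7: rhs = 0, matching y values: 0 (1 points).
  x = 8: rhs = 11, matching y values: 7, 12 (2 points).
  x = 9: rhs = 13, matching y values: none (0 points).
  x = 10: rhs = 12, matching y values: none (0 points).
  x = 11: rhs = 14, matching y values: none (0 points).
  x = 12: rhs = 6, matching y values: 5, 14 (2 points).
  x = 13: rhs = 13, matching y values: none (0 points).
  x = 14: rhs = 3, matching y values: none (0 points).
  x = 15: rhs = 1, matching y values: 1, 18 (2 points).
  x = 16: rhs = 13, matching y values: none (0 points).
  x = 17: rhs = 7, matching y values: 8, 11 (2 points).
  x = 18: rhs = 8, matching y values: none (0 points).
Total affine count: 13.
Full point count |E(F_19)| = 13 + 1 = 14.
Hasse bound: |14 − (19+1)| = |-6| = 6 ≤ 2√19 ≈ 8.7178 ✓.


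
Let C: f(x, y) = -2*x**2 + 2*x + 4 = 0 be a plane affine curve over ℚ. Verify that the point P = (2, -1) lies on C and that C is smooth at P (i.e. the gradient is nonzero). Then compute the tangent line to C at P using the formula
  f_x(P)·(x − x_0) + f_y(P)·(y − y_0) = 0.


Tangent line at P: 12 - 6*x = 0.

Step 1: f(2, -1) = 0, so P lies on C.
Step 2: partial derivatives
  f_x(x, y) = 2 - 4*x, f_y(x, y) = 0.
  f_x(P) = -6, f_y(P) = 0 (gradient nonzero, so P is smooth).
Step 3: tangent line at P: -6·(x − 2) + 0·(y − -1) = 0.
Expanding: 12 - 6*x = 0.


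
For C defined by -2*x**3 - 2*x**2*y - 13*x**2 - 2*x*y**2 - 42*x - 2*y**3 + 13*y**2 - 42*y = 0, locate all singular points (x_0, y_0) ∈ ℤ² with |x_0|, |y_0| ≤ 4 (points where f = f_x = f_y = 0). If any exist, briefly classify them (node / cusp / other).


Singular points: {(-3, 3)}; classification: node.

Compute partial derivatives:
  f_x = -6*x**2 - 4*x*y - 26*x - 2*y**2 - 42.
  f_y = -2*x**2 - 4*x*y - 6*y**2 + 26*y - 42.
Scan x_0 ∈ {−4, ..., 4}. For each x_0, f_y(x_0, y) is a polynomial in y; find its integer roots y ∈ {−4, ..., 4}, then test f_x and f at those candidates.
  x = -4: f_y(-4, y) = -6*y**2 + 42*y - 74; no integer root y with |y| ≤ 4.
  x = -3: f_y(-3, y) = -6*y**2 + 38*y - 60; vanishes at y ∈ {3}. (-3, 3): f_x = 0, f = 0 — SINGULAR.
  x = -2: f_y(-2, y) = -6*y**2 + 34*y - 50; no integer root y with |y| ≤ 4.
  x = -1: f_y(-1, y) = -6*y**2 + 30*y - 44; no integer root y with |y| ≤ 4.
  x = 0: f_y(0, y) = -6*y**2 + 26*y - 42; no integer root y with |y| ≤ 4.
  x = 1: f_y(1, y) = -6*y**2 + 22*y - 44; no integer root y with |y| ≤ 4.
  x = 2: f_y(2, y) = -6*y**2 + 18*y - 50; no integer root y with |y| ≤ 4.
  x = 3: f_y(3, y) = -6*y**2 + 14*y - 60; no integer root y with |y| ≤ 4.
  x = 4: f_y(4, y) = -6*y**2 + 10*y - 74; no integer root y with |y| ≤ 4.
Only singular point on the grid: (-3, 3).
Classify: substitute x = -3 + u, y = 3 + v and expand: f = -2*u**3 - 2*u**2*v - u**2 - 2*u*v**2 - 2*v**3 + v**2.
No constant or linear terms (consistent with a singular point). Quadratic part: -u**2 + v**2. Cubic part: -2*u**3 - 2*u**2*v - 2*u*v**2 - 2*v**3.
The quadratic part v**2 - u**2 = (v − u)(v + u) splits into two distinct linear factors, so there are two distinct tangent lines y − 3 = ±(x − -3) — this is a node (ordinary double point).
Classification: node.


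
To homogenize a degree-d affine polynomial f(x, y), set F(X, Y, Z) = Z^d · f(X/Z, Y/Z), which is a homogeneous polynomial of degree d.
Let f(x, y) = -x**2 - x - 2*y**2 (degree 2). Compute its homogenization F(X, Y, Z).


F(X, Y, Z) = -X**2 - X*Z - 2*Y**2

deg(f) = 2.
Substitute x = X/Z, y = Y/Z into f, then multiply by Z^2.
  monomial -1·x^2·y^0 ↦ -1·X^2·Y^0·Z^0.
  monomial -1·x^1·y^0 ↦ -1·X^1·Y^0·Z^1.
  monomial -2·x^0·y^2 ↦ -2·X^0·Y^2·Z^0.
Collecting: F(X, Y, Z) = -X**2 - X*Z - 2*Y**2.


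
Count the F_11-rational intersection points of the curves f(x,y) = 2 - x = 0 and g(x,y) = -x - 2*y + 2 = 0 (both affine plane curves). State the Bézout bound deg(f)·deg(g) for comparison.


Common zeros: {(2, 0)}; count = 1; Bézout bound = 1.

deg(f) = 1, deg(g) = 1, so Bézout bound = 1.
Scan x ∈ F_11. For each x, list the y ∈ F_11 with f(x, y) ≡ 0 and those with g(x, y) ≡ 0 (mod 11); the common zeros in that column are the intersection.
  x = 0: f ≡ 0 at y ∈ ∅; g ≡ 0 at y ∈ {1}; common: ∅.
  x = 1: f ≡ 0 at y ∈ ∅; g ≡ 0 at y ∈ {6}; common: ∅.
  x = 2: f ≡ 0 at y ∈ {0, 1, 2, 3, 4, 5, 6, 7, 8, 9, 10}; g ≡ 0 at y ∈ {0}; common: {0}.
  x = 3: f ≡ 0 at y ∈ ∅; g ≡ 0 at y ∈ {5}; common: ∅.
  x = 4: f ≡ 0 at y ∈ ∅; g ≡ 0 at y ∈ {10}; common: ∅.
  x = 5: f ≡ 0 at y ∈ ∅; g ≡ 0 at y ∈ {4}; common: ∅.
  x = 6: f ≡ 0 at y ∈ ∅; g ≡ 0 at y ∈ {9}; common: ∅.
  x = 7: f ≡ 0 at y ∈ ∅; g ≡ 0 at y ∈ {3}; common: ∅.
  x = 8: f ≡ 0 at y ∈ ∅; g ≡ 0 at y ∈ {8}; common: ∅.
  x = 9: f ≡ 0 at y ∈ ∅; g ≡ 0 at y ∈ {2}; common: ∅.
  x = 10: f ≡ 0 at y ∈ ∅; g ≡ 0 at y ∈ {7}; common: ∅.
Collecting: common zeros = {(2, 0)}, so the count is 1.
Comparison with the Bézout bound: 1 ≤ 1 = deg(f)·deg(g), as expected for curves with no common component (the bound is attained).


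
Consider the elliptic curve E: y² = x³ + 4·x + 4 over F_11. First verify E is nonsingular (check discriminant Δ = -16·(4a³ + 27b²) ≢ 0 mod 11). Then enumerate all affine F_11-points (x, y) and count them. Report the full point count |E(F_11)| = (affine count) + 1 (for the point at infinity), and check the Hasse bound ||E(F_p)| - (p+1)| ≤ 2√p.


Affine points = {(0, 2), (0, 9), (1, 3), (1, 8), (2, 3), (2, 8), (7, 1), (7, 10), (8, 3), (8, 8)}; affine count = 10; |E(F_11)| = 11.

Discriminant check: Δ ∝ 4a³ + 27b² = 4·4³ + 27·4² = 4·64 + 27·16 ≡ 6 (mod 11). Nonzero ⇒ E is nonsingular.
For each x ∈ F_11, compute rhs = x³ + 4·x + 4 mod 11, then count y ∈ F_11 with y² ≡ rhs.
  x = 0: rhs = 4, matching y values: 2, 9 (2 points).
  x = 1: rhs = 9, matching y values: 3, 8 (2 points).
  x = 2: rhs = 9, matching y values: 3, 8 (2 points).
  x = 3: rhs = 10, matching y values: none (0 points).
  x = 4: rhs = 7, matching y values: none (0 points).
  x = 5: rhs = 6, matching y values: none (0 points).
  x = 6: rhs = 2, matching y values: none (0 points).
  x = 7: rhs = 1, matching y values: 1, 10 (2 points).
  x = 8: rhs = 9, matching y values: 3, 8 (2 points).
  x = 9: rhs = 10, matching y values: none (0 points).
  x = 10: rhs = 10, matching y values: none (0 points).
Total affine count: 10.
Full point count |E(F_11)| = 10 + 1 = 11.
Hasse bound: |11 − (11+1)| = |-1| = 1 ≤ 2√11 ≈ 6.6332 ✓.


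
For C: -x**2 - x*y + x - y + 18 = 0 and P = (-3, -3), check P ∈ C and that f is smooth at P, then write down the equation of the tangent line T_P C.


Tangent line at P: 10*x + 2*y + 36 = 0.

Step 1: f(-3, -3) = 0, so P lies on C.
Step 2: partial derivatives
  f_x(x, y) = -2*x - y + 1, f_y(x, y) = -x - 1.
  f_x(P) = 10, f_y(P) = 2 (gradient nonzero, so P is smooth).
Step 3: tangent line at P: 10·(x − -3) + 2·(y − -3) = 0.
Expanding: 10*x + 2*y + 36 = 0.


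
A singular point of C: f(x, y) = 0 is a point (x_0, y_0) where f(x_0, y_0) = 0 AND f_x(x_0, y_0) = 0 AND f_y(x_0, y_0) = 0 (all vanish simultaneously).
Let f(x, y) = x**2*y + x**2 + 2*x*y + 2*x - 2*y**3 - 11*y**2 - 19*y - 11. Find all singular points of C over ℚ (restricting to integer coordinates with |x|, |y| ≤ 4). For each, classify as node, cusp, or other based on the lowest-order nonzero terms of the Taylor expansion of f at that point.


Singular points: {(-1, -2)}; classification: node.

Compute partial derivatives:
  f_x = 2*x*y + 2*x + 2*y + 2.
  f_y = x**2 + 2*x - 6*y**2 - 22*y - 19.
Scan x_0 ∈ {−4, ..., 4}. For each x_0, f_y(x_0, y) is a polynomial in y; find its integer roots y ∈ {−4, ..., 4}, then test f_x and f at those candidates.
  x = -4: f_y(-4, y) = -6*y**2 - 22*y - 11; no integer root y with |y| ≤ 4.
  x = -3: f_y(-3, y) = -6*y**2 - 22*y - 16; vanishes at y ∈ {-1}. (-3, -1): f_x = 0 but f = -1 ≠ 0.
  x = -2: f_y(-2, y) = -6*y**2 - 22*y - 19; no integer root y with |y| ≤ 4.
  x = -1: f_y(-1, y) = -6*y**2 - 22*y - 20; vanishes at y ∈ {-2}. (-1, -2): f_x = 0, f = 0 — SINGULAR.
  x = 0: f_y(0, y) = -6*y**2 - 22*y - 19; no integer root y with |y| ≤ 4.
  x = 1: f_y(1, y) = -6*y**2 - 22*y - 16; vanishes at y ∈ {-1}. (1, -1): f_x = 0 but f = -1 ≠ 0.
  x = 2: f_y(2, y) = -6*y**2 - 22*y - 11; no integer root y with |y| ≤ 4.
  x = 3: f_y(3, y) = -6*y**2 - 22*y - 4; no integer root y with |y| ≤ 4.
  x = 4: f_y(4, y) = -6*y**2 - 22*y + 5; no integer root y with |y| ≤ 4.
Only singular point on the grid: (-1, -2).
Classify: substitute x = -1 + u, y = -2 + v and expand: f = u**2*v - u**2 - 2*v**3 + v**2.
No constant or linear terms (consistent with a singular point). Quadratic part: -u**2 + v**2. Cubic part: u**2*v - 2*v**3.
The quadratic part v**2 - u**2 = (v − u)(v + u) splits into two distinct linear factors, so there are two distinct tangent lines y − -2 = ±(x − -1) — this is a node (ordinary double point).
Classification: node.


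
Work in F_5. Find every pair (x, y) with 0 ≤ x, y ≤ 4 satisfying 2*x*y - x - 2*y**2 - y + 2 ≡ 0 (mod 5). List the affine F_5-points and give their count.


Affine F_5-points: {(1, 1), (1, 2), (2, 0), (2, 4)}; count = 4.

For each of the 25 pairs (x, y) ∈ F_5², evaluate f(x, y) mod 5. Record the zeros.
  x = 0: [0↦2, 1↦4, 2↦2, 3↦1, 4↦1]  zeros at y ∈ ∅
  x = 1: [0↦1, 1↦0, 2↦0, 3↦1, 4↦3]  zeros at y ∈ {1, 2}
  x = 2: [0↦0, 1↦1, 2↦3, 3↦1, 4↦0]  zeros at y ∈ {0, 4}
  x = 3: [0↦4, 1↦2, 2↦1, 3↦1, 4↦2]  zeros at y ∈ ∅
  x = 4: [0↦3, 1↦3, 2↦4, 3↦1, 4↦4]  zeros at y ∈ ∅
Collecting zeros: affine points = {(1, 1), (1, 2), (2, 0), (2, 4)}.
Total count |C(F_5)_aff| = 4.


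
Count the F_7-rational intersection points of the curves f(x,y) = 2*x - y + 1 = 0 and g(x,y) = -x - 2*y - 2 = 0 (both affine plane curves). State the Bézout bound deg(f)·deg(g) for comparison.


Common zeros: {(2, 5)}; count = 1; Bézout bound = 1.

deg(f) = 1, deg(g) = 1, so Bézout bound = 1.
Scan x ∈ F_7. For each x, list the y ∈ F_7 with f(x, y) ≡ 0 and those with g(x, y) ≡ 0 (mod 7); the common zeros in that column are the intersection.
  x = 0: f ≡ 0 at y ∈ {1}; g ≡ 0 at y ∈ {6}; common: ∅.
  x = 1: f ≡ 0 at y ∈ {3}; g ≡ 0 at y ∈ {2}; common: ∅.
  x = 2: f ≡ 0 at y ∈ {5}; g ≡ 0 at y ∈ {5}; common: {5}.
  x = 3: f ≡ 0 at y ∈ {0}; g ≡ 0 at y ∈ {1}; common: ∅.
  x = 4: f ≡ 0 at y ∈ {2}; g ≡ 0 at y ∈ {4}; common: ∅.
  x = 5: f ≡ 0 at y ∈ {4}; g ≡ 0 at y ∈ {0}; common: ∅.
  x = 6: f ≡ 0 at y ∈ {6}; g ≡ 0 at y ∈ {3}; common: ∅.
Collecting: common zeros = {(2, 5)}, so the count is 1.
Comparison with the Bézout bound: 1 ≤ 1 = deg(f)·deg(g), as expected for curves with no common component (the bound is attained).


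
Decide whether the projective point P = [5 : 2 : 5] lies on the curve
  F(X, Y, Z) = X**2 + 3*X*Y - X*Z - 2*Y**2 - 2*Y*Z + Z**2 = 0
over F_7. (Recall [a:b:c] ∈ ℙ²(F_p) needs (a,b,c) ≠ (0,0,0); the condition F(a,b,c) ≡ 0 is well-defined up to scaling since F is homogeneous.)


F(5,2,5) ≡ 6 (mod 7); P is NOT on the curve.

Evaluate F(5, 2, 5) term-by-term (mod 7).
  X**2 ↦ 1·25·1·1 = 25
  3*X*Y ↦ 3·5·2·1 = 30
  -X*Z ↦ -1·5·1·5 = -25
  -2*Y**2 ↦ -2·1·4·1 = -8
  -2*Y*Z ↦ -2·1·2·5 = -20
  Z**2 ↦ 1·1·1·25 = 25
Sum: F(5, 2, 5) = (25) + (30) + (-25) + (-8) + (-20) + (25) = 27.
Reducing mod 7: 27 ≡ 6 (mod 7).
Since F(a, b, c) ≡ 6 ≠ 0 (mod 7), P does NOT lie on the curve.


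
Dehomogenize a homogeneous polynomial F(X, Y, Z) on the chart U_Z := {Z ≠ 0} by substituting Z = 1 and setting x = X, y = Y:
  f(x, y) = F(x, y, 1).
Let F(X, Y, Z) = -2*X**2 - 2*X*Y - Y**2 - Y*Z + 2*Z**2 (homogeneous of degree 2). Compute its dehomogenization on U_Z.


f(x, y) = -2*x**2 - 2*x*y - y**2 - y + 2

On U_Z we set Z = 1. Each monomial c·X^i·Y^j·Z^k in F becomes c·x^i·y^j·1^k = c·x^i·y^j.
Substituting Z = 1: F(X, Y, 1) = -2*x**2 - 2*x*y - y**2 - y + 2.
Note: deg(f) ≤ deg(F) = 2; strict inequality happens when F is divisible by Z (lost terms).


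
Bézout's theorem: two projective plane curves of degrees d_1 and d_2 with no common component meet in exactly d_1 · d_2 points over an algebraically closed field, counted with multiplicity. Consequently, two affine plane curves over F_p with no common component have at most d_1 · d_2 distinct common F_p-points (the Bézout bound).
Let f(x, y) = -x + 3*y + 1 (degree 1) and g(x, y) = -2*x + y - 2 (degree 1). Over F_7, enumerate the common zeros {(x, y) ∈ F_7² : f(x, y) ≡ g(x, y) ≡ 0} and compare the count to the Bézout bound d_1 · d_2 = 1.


Common zeros: {(0, 2)}; count = 1; Bézout bound = 1.

deg(f) = 1, deg(g) = 1, so Bézout bound = 1.
Scan x ∈ F_7. For each x, list the y ∈ F_7 with f(x, y) ≡ 0 and those with g(x, y) ≡ 0 (mod 7); the common zeros in that column are the intersection.
  x = 0: f ≡ 0 at y ∈ {2}; g ≡ 0 at y ∈ {2}; common: {2}.
  x = 1: f ≡ 0 at y ∈ {0}; g ≡ 0 at y ∈ {4}; common: ∅.
  x = 2: f ≡ 0 at y ∈ {5}; g ≡ 0 at y ∈ {6}; common: ∅.
  x = 3: f ≡ 0 at y ∈ {3}; g ≡ 0 at y ∈ {1}; common: ∅.
  x = 4: f ≡ 0 at y ∈ {1}; g ≡ 0 at y ∈ {3}; common: ∅.
  x = 5: f ≡ 0 at y ∈ {6}; g ≡ 0 at y ∈ {5}; common: ∅.
  x = 6: f ≡ 0 at y ∈ {4}; g ≡ 0 at y ∈ {0}; common: ∅.
Collecting: common zeros = {(0, 2)}, so the count is 1.
Comparison with the Bézout bound: 1 ≤ 1 = deg(f)·deg(g), as expected for curves with no common component (the bound is attained).


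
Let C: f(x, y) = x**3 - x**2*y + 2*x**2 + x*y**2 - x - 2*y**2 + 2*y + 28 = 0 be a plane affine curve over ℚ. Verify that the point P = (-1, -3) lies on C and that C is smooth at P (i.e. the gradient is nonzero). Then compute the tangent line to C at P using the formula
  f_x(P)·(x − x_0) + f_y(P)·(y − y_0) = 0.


Tangent line at P: x + 19*y + 58 = 0.

Step 1: f(-1, -3) = 0, so P lies on C.
Step 2: partial derivatives
  f_x(x, y) = 3*x**2 - 2*x*y + 4*x + y**2 - 1, f_y(x, y) = -x**2 + 2*x*y - 4*y + 2.
  f_x(P) = 1, f_y(P) = 19 (gradient nonzero, so P is smooth).
Step 3: tangent line at P: 1·(x − -1) + 19·(y − -3) = 0.
Expanding: x + 19*y + 58 = 0.


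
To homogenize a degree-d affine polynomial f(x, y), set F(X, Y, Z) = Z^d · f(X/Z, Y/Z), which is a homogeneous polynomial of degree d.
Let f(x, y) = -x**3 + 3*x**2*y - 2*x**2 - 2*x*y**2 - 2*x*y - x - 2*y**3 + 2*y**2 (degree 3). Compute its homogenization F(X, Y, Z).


F(X, Y, Z) = -X**3 + 3*X**2*Y - 2*X**2*Z - 2*X*Y**2 - 2*X*Y*Z - X*Z**2 - 2*Y**3 + 2*Y**2*Z

deg(f) = 3.
Substitute x = X/Z, y = Y/Z into f, then multiply by Z^3.
  monomial -1·x^3·y^0 ↦ -1·X^3·Y^0·Z^0.
  monomial 3·x^2·y^1 ↦ 3·X^2·Y^1·Z^0.
  monomial -2·x^2·y^0 ↦ -2·X^2·Y^0·Z^1.
  monomial -2·x^1·y^2 ↦ -2·X^1·Y^2·Z^0.
  monomial -2·x^1·y^1 ↦ -2·X^1·Y^1·Z^1.
  monomial -1·x^1·y^0 ↦ -1·X^1·Y^0·Z^2.
  monomial -2·x^0·y^3 ↦ -2·X^0·Y^3·Z^0.
  monomial 2·x^0·y^2 ↦ 2·X^0·Y^2·Z^1.
Collecting: F(X, Y, Z) = -X**3 + 3*X**2*Y - 2*X**2*Z - 2*X*Y**2 - 2*X*Y*Z - X*Z**2 - 2*Y**3 + 2*Y**2*Z.


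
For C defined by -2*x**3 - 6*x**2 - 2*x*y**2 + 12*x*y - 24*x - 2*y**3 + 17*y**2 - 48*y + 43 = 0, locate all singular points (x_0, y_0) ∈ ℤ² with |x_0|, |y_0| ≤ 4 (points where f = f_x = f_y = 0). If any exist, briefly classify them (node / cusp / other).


Singular points: {(-1, 3)}; classification: cusp.

Compute partial derivatives:
  f_x = -6*x**2 - 12*x - 2*y**2 + 12*y - 24.
  f_y = -4*x*y + 12*x - 6*y**2 + 34*y - 48.
Scan x_0 ∈ {−4, ..., 4}. For each x_0, f_y(x_0, y) is a polynomial in y; find its integer roots y ∈ {−4, ..., 4}, then test f_x and f at those candidates.
  x = -4: f_y(-4, y) = -6*y**2 + 50*y - 96; vanishes at y ∈ {3}. (-4, 3): f_x = -54 ≠ 0.
  x = -3: f_y(-3, y) = -6*y**2 + 46*y - 84; vanishes at y ∈ {3}. (-3, 3): f_x = -24 ≠ 0.
  x = -2: f_y(-2, y) = -6*y**2 + 42*y - 72; vanishes at y ∈ {3, 4}. (-2, 3): f_x = -6 ≠ 0; (-2, 4): f_x = -8 ≠ 0.
  x = -1: f_y(-1, y) = -6*y**2 + 38*y - 60; vanishes at y ∈ {3}. (-1, 3): f_x = 0, f = 0 — SINGULAR.
  x = 0: f_y(0, y) = -6*y**2 + 34*y - 48; vanishes at y ∈ {3}. (0, 3): f_x = -6 ≠ 0.
  x = 1: f_y(1, y) = -6*y**2 + 30*y - 36; vanishes at y ∈ {2, 3}. (1, 2): f_x = -26 ≠ 0; (1, 3): f_x = -24 ≠ 0.
  x = 2: f_y(2, y) = -6*y**2 + 26*y - 24; vanishes at y ∈ {3}. (2, 3): f_x = -54 ≠ 0.
  x = 3: f_y(3, y) = -6*y**2 + 22*y - 12; vanishes at y ∈ {3}. (3, 3): f_x = -96 ≠ 0.
  x = 4: f_y(4, y) = -6*y**2 + 18*y; vanishes at y ∈ {0, 3}. (4, 0): f_x = -168 ≠ 0; (4, 3): f_x = -150 ≠ 0.
Only singular point on the grid: (-1, 3).
Classify: substitute x = -1 + u, y = 3 + v and expand: f = -2*u**3 - 2*u*v**2 - 2*v**3 + v**2.
No constant or linear terms (consistent with a singular point). Quadratic part: v**2. Cubic part: -2*u**3 - 2*u*v**2 - 2*v**3.
The quadratic part v**2 is a perfect square, so there is a single (double) tangent line v = 0, i.e. y = 3. Restricting the cubic part to that line (v = 0) leaves -2*u**3 ≠ 0, so f is not divisible by v and the branch is v² ≈ 2*u**3 to lowest order — this is a cusp.
Classification: cusp.


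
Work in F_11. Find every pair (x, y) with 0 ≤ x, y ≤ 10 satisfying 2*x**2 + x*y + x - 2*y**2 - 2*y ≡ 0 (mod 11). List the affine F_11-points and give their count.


Affine F_11-points: {(0, 0), (0, 10), (1, 1), (1, 4), (2, 4), (2, 7), (3, 8), (3, 9), (5, 0), (5, 7), (9, 1), (9, 8)}; count = 12.

For each of the 121 pairs (x, y) ∈ F_11², evaluate f(x, y) mod 11. Record the zeros.
  x = 0: [0↦0, 1↦7, 2↦10, 3↦9, 4↦4, 5↦6, 6↦4, 7↦9, 8↦10, 9↦7, 10↦0]  zeros at y ∈ {0, 10}
  x = 1: [0↦3, 1↦0, 2↦4, 3↦4, 4↦0, 5↦3, 6↦2, 7↦8, 8↦10, 9↦8, 10↦2]  zeros at y ∈ {1, 4}
  x = 2: [0↦10, 1↦8, 2↦2, 3↦3, 4↦0, 5↦4, 6↦4, 7↦0, 8↦3, 9↦2, 10↦8]  zeros at y ∈ {4, 7}
  x = 3: [0↦10, 1↦9, 2↦4, 3↦6, 4↦4, 5↦9, 6↦10, 7↦7, 8↦0, 9↦0, 10↦7]  zeros at y ∈ {8, 9}
  x = 4: [0↦3, 1↦3, 2↦10, 3↦2, 4↦1, 5↦7, 6↦9, 7↦7, 8↦1, 9↦2, 10↦10]  zeros at y ∈ ∅
  x = 5: [0↦0, 1↦1, 2↦9, 3↦2, 4↦2, 5↦9, 6↦1, 7↦0, 8↦6, 9↦8, 10↦6]  zeros at y ∈ {0, 7}
  x = 6: [0↦1, 1↦3, 2↦1, 3↦6, 4↦7, 5↦4, 6↦8, 7↦8, 8↦4, 9↦7, 10↦6]  zeros at y ∈ ∅
  x = 7: [0↦6, 1↦9, 2↦8, 3↦3, 4↦5, 5↦3, 6↦8, 7↦9, 8↦6, 9↦10, 10↦10]  zeros at y ∈ ∅
  x = 8: [0↦4, 1↦8, 2↦8, 3↦4, 4↦7, 5↦6, 6↦1, 7↦3, 8↦1, 9↦6, 10↦7]  zeros at y ∈ ∅
  x = 9: [0↦6, 1↦0, 2↦1, 3↦9, 4↦2, 5↦2, 6↦9, 7↦1, 8↦0, 9↦6, 10↦8]  zeros at y ∈ {1, 8}
  x = 10: [0↦1, 1↦7, 2↦9, 3↦7, 4↦1, 5↦2, 6↦10, 7↦3, 8↦3, 9↦10, 10↦2]  zeros at y ∈ ∅
Collecting zeros: affine points = {(0, 0), (0, 10), (1, 1), (1, 4), (2, 4), (2, 7), (3, 8), (3, 9), (5, 0), (5, 7), (9, 1), (9, 8)}.
Total count |C(F_11)_aff| = 12.


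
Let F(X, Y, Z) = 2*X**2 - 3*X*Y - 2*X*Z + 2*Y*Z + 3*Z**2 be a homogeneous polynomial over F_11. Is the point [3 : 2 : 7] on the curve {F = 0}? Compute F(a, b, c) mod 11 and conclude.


F(3,2,7) ≡ 1 (mod 11); P is NOT on the curve.

Evaluate F(3, 2, 7) term-by-term (mod 11).
  2*X**2 ↦ 2·9·1·1 = 18
  -3*X*Y ↦ -3·3·2·1 = -18
  -2*X*Z ↦ -2·3·1·7 = -42
  2*Y*Z ↦ 2·1·2·7 = 28
  3*Z**2 ↦ 3·1·1·49 = 147
Sum: F(3, 2, 7) = (18) + (-18) + (-42) + (28) + (147) = 133.
Reducing mod 11: 133 ≡ 1 (mod 11).
Since F(a, b, c) ≡ 1 ≠ 0 (mod 11), P does NOT lie on the curve.


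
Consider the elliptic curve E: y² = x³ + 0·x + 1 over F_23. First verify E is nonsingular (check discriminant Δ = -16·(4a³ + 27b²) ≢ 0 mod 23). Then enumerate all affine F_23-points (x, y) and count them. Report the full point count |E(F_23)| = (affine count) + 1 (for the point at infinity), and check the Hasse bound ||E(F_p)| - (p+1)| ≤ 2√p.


Affine points = {(0, 1), (0, 22), (1, 5), (1, 18), (2, 3), (2, 20), (10, 9), (10, 14), (12, 2), (12, 21), (13, 6), (13, 17), (14, 10), (14, 13), (15, 8), (15, 15), (16, 7), (16, 16), (19, 11), (19, 12), (21, 4), (21, 19), (22, 0)}; affine count = 23; |E(F_23)| = 24.

Discriminant check: Δ ∝ 4a³ + 27b² = 4·0³ + 27·1² = 4·0 + 27·1 ≡ 4 (mod 23). Nonzero ⇒ E is nonsingular.
For each x ∈ F_23, compute rhs = x³ + 0·x + 1 mod 23, then count y ∈ F_23 with y² ≡ rhs.
  x = 0: rhs = 1, matching y values: 1, 22 (2 points).
  x = 1: rhs = 2, matching y values: 5, 18 (2 points).
  x = 2: rhs = 9, matching y values: 3, 20 (2 points).
  x = 3: rhs = 5, matching y values: none (0 points).
  x = 4: rhs = 19, matching y values: none (0 points).
  x = 5: rhs = 11, matching y values: none (0 points).
  x = 6: rhs = 10, matching y values: none (0 points).
  x = 7: rhs = 22, matching y values: none (0 points).
  x = 8: rhs = 7, matching y values: none (0 points).
  x = 9: rhs = 17, matching y values: none (0 points).
  x = 10: rhs = 12, matching y values: 9, 14 (2 points).
  x = 11: rhs = 21, matching y values: none (0 points).
  x = 12: rhs = 4, matching y values: 2, 21 (2 points).
  x = 13: rhs = 13, matching y values: 6, 17 (2 points).
  x = 14: rhs = 8, matching y values: 10, 13 (2 points).
  x = 15: rhs = 18, matching y values: 8, 15 (2 points).
  x = 16: rhs = 3, matching y values: 7, 16 (2 points).
  x = 17: rhs = 15, matching y values: none (0 points).
  x = 18: rhs = 14, matching y values: none (0 points).
  x = 19: rhs = 6, matching y values: 11, 12 (2 points).
  x = 20: rhs = 20, matching y values: none (0 points).
  x = 21: rhs = 16, matching y values: 4, 19 (2 points).
  x = 22: rhs = 0, matching y values: 0 (1 points).
Total affine count: 23.
Full point count |E(F_23)| = 23 + 1 = 24.
Hasse bound: |24 − (23+1)| = |0| = 0 ≤ 2√23 ≈ 9.5917 ✓.


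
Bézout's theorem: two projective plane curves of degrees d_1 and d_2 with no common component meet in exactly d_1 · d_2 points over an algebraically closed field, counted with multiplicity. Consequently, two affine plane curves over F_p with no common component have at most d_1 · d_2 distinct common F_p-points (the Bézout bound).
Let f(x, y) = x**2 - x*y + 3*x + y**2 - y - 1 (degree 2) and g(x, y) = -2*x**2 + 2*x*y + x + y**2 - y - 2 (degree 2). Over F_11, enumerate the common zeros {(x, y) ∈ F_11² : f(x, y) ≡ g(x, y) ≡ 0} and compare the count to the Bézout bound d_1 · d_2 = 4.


Common zeros: {(3, 5)}; count = 1; Bézout bound = 4.

deg(f) = 2, deg(g) = 2, so Bézout bound = 4.
Scan x ∈ F_11. For each x, list the y ∈ F_11 with f(x, y) ≡ 0 and those with g(x, y) ≡ 0 (mod 11); the common zeros in that column are the intersection.
  x = 0: f ≡ 0 at y ∈ {4, 8}; g ≡ 0 at y ∈ {2, 10}; common: ∅.
  x = 1: f ≡ 0 at y ∈ {4, 9}; g ≡ 0 at y ∈ ∅; common: ∅.
  x = 2: f ≡ 0 at y ∈ ∅; g ≡ 0 at y ∈ ∅; common: ∅.
  x = 3: f ≡ 0 at y ∈ {5, 10}; g ≡ 0 at y ∈ {1, 5}; common: {5}.
  x = 4: f ≡ 0 at y ∈ {6, 10}; g ≡ 0 at y ∈ {1, 3}; common: ∅.
  x = 5: f ≡ 0 at y ∈ {8, 9}; g ≡ 0 at y ∈ {3, 10}; common: ∅.
  x = 6: f ≡ 0 at y ∈ ∅; g ≡ 0 at y ∈ ∅; common: ∅.
  x = 7: f ≡ 0 at y ∈ ∅; g ≡ 0 at y ∈ ∅; common: ∅.
  x = 8: f ≡ 0 at y ∈ ∅; g ≡ 0 at y ∈ {2, 5}; common: ∅.
  x = 9: f ≡ 0 at y ∈ ∅; g ≡ 0 at y ∈ ∅; common: ∅.
  x = 10: f ≡ 0 at y ∈ {5, 6}; g ≡ 0 at y ∈ ∅; common: ∅.
Collecting: common zeros = {(3, 5)}, so the count is 1.
Comparison with the Bézout bound: 1 ≤ 4 = deg(f)·deg(g), as expected for curves with no common component (the affine F_11-count falls short of the bound because intersections may lie at infinity, over extension fields, or carry multiplicity).


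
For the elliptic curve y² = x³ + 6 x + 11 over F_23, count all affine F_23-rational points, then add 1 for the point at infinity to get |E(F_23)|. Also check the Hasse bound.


Affine points = {(1, 8), (1, 15), (2, 10), (2, 13), (9, 9), (9, 14), (10, 6), (10, 17), (13, 3), (13, 20), (15, 7), (15, 16), (17, 9), (17, 14), (20, 9), (20, 14), (22, 2), (22, 21)}; affine count = 18; |E(F_23)| = 19.

Discriminant check: Δ ∝ 4a³ + 27b² = 4·6³ + 27·11² = 4·216 + 27·121 ≡ 14 (mod 23). Nonzero ⇒ E is nonsingular.
For each x ∈ F_23, compute rhs = x³ + 6·x + 11 mod 23, then count y ∈ F_23 with y² ≡ rhs.
  x = 0: rhs = 11, matching y values: none (0 points).
  x = 1: rhs = 18, matching y values: 8, 15 (2 points).
  x = 2: rhs = 8, matching y values: 10, 13 (2 points).
  x = 3: rhs = 10, matching y values: none (0 points).
  x = 4: rhs = 7, matching y values: none (0 points).
  x = 5: rhs = 5, matching y values: none (0 points).
  x = 6: rhs = 10, matching y values: none (0 points).
  x = 7: rhs = 5, matching y values: none (0 points).
  x = 8: rhs = 19, matching y values: none (0 points).
  x = 9: rhs = 12, matching y values: 9, 14 (2 points).
  x = 10: rhs = 13, matching y values: 6, 17 (2 points).
  x = 11: rhs = 5, matching y values: none (0 points).
  x = 12: rhs = 17, matching y values: none (0 points).
  x = 13: rhs = 9, matching y values: 3, 20 (2 points).
  x = 14: rhs = 10, matching y values: none (0 points).
  x = 15: rhs = 3, matching y values: 7, 16 (2 points).
  x = 16: rhs = 17, matching y values: none (0 points).
  x = 17: rhs = 12, matching y values: 9, 14 (2 points).
  x = 18: rhs = 17, matching y values: none (0 points).
  x = 19: rhs = 15, matching y values: none (0 points).
  x = 20: rhs = 12, matching y values: 9, 14 (2 points).
  x = 21: rhs = 14, matching y values: none (0 points).
  x = 22: rhs = 4, matching y values: 2, 21 (2 points).
Total affine count: 18.
Full point count |E(F_23)| = 18 + 1 = 19.
Hasse bound: |19 − (23+1)| = |-5| = 5 ≤ 2√23 ≈ 9.5917 ✓.


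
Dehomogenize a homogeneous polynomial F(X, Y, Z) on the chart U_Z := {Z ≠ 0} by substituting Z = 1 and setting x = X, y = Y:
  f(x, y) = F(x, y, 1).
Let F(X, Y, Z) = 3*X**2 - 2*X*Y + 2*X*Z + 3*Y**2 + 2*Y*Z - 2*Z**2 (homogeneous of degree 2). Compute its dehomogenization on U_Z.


f(x, y) = 3*x**2 - 2*x*y + 2*x + 3*y**2 + 2*y - 2

On U_Z we set Z = 1. Each monomial c·X^i·Y^j·Z^k in F becomes c·x^i·y^j·1^k = c·x^i·y^j.
Substituting Z = 1: F(X, Y, 1) = 3*x**2 - 2*x*y + 2*x + 3*y**2 + 2*y - 2.
Note: deg(f) ≤ deg(F) = 2; strict inequality happens when F is divisible by Z (lost terms).


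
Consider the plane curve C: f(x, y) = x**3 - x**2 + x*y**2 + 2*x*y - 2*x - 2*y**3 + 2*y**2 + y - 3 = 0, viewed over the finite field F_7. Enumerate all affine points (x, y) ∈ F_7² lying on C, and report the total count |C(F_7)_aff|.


Affine F_7-points: {(0, 6), (2, 2), (3, 3), (4, 2), (6, 4)}; count = 5.

For each of the 49 pairs (x, y) ∈ F_7², evaluate f(x, y) mod 7. Record the zeros.
  x = 0: [0↦4, 1↦5, 2↦5, 3↦6, 4↦3, 5↦5, 6↦0]  zeros at y ∈ {6}
  x = 1: [0↦2, 1↦6, 2↦4, 3↦5, 4↦4, 5↦3, 6↦4]  zeros at y ∈ ∅
  x = 2: [0↦4, 1↦4, 2↦0, 3↦1, 4↦2, 5↦5, 6↦5]  zeros at y ∈ {2}
  x = 3: [0↦2, 1↦5, 2↦6, 3↦0, 4↦3, 5↦3, 6↦2]  zeros at y ∈ {3}
  x = 4: [0↦2, 1↦1, 2↦0, 3↦1, 4↦6, 5↦3, 6↦1]  zeros at y ∈ {2}
  x = 5: [0↦3, 1↦5, 2↦2, 3↦3, 4↦3, 5↦4, 6↦1]  zeros at y ∈ ∅
  x = 6: [0↦4, 1↦2, 2↦4, 3↦5, 4↦0, 5↦5, 6↦1]  zeros at y ∈ {4}
Collecting zeros: affine points = {(0, 6), (2, 2), (3, 3), (4, 2), (6, 4)}.
Total count |C(F_7)_aff| = 5.


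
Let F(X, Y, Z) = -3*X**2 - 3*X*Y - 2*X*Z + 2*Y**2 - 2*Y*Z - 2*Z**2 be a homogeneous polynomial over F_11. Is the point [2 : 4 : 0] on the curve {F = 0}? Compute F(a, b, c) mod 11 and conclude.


F(2,4,0) ≡ 7 (mod 11); P is NOT on the curve.

Evaluate F(2, 4, 0) term-by-term (mod 11).
  -3*X**2 ↦ -3·4·1·1 = -12
  -3*X*Y ↦ -3·2·4·1 = -24
  -2*X*Z ↦ -2·2·1·0 = 0
  2*Y**2 ↦ 2·1·16·1 = 32
  -2*Y*Z ↦ -2·1·4·0 = 0
  -2*Z**2 ↦ -2·1·1·0 = 0
Sum: F(2, 4, 0) = (-12) + (-24) + (0) + (32) + (0) + (0) = -4.
Reducing mod 11: -4 ≡ 7 (mod 11).
Since F(a, b, c) ≡ 7 ≠ 0 (mod 11), P does NOT lie on the curve.


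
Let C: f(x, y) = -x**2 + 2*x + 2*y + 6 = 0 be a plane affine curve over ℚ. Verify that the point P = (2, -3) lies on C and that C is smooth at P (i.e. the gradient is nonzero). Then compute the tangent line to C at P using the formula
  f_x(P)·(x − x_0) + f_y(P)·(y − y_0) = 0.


Tangent line at P: -2*x + 2*y + 10 = 0.

Step 1: f(2, -3) = 0, so P lies on C.
Step 2: partial derivatives
  f_x(x, y) = 2 - 2*x, f_y(x, y) = 2.
  f_x(P) = -2, f_y(P) = 2 (gradient nonzero, so P is smooth).
Step 3: tangent line at P: -2·(x − 2) + 2·(y − -3) = 0.
Expanding: -2*x + 2*y + 10 = 0.


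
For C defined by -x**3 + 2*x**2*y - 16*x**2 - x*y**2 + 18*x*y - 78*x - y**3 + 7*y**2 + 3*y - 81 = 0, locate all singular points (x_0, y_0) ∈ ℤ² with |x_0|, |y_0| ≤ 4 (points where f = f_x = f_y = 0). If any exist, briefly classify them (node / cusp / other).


Singular points: {(-3, 3)}; classification: node.

Compute partial derivatives:
  f_x = -3*x**2 + 4*x*y - 32*x - y**2 + 18*y - 78.
  f_y = 2*x**2 - 2*x*y + 18*x - 3*y**2 + 14*y + 3.
Scan x_0 ∈ {−4, ..., 4}. For each x_0, f_y(x_0, y) is a polynomial in y; find its integer roots y ∈ {−4, ..., 4}, then test f_x and f at those candidates.
  x = -4: f_y(-4, y) = -3*y**2 + 22*y - 37; no integer root y with |y| ≤ 4.
  x = -3: f_y(-3, y) = -3*y**2 + 20*y - 33; vanishes at y ∈ {3}. (-3, 3): f_x = 0, f = 0 — SINGULAR.
  x = -2: f_y(-2, y) = -3*y**2 + 18*y - 25; no integer root y with |y| ≤ 4.
  x = -1: f_y(-1, y) = -3*y**2 + 16*y - 13; vanishes at y ∈ {1}. (-1, 1): f_x = -36 ≠ 0.
  x = 0: f_y(0, y) = -3*y**2 + 14*y + 3; no integer root y with |y| ≤ 4.
  x = 1: f_y(1, y) = -3*y**2 + 12*y + 23; no integer root y with |y| ≤ 4.
  x = 2: f_y(2, y) = -3*y**2 + 10*y + 47; no integer root y with |y| ≤ 4.
  x = 3: f_y(3, y) = -3*y**2 + 8*y + 75; no integer root y with |y| ≤ 4.
  x = 4: f_y(4, y) = -3*y**2 + 6*y + 107; no integer root y with |y| ≤ 4.
Only singular point on the grid: (-3, 3).
Classify: substitute x = -3 + u, y = 3 + v and expand: f = -u**3 + 2*u**2*v - u**2 - u*v**2 - v**3 + v**2.
No constant or linear terms (consistent with a singular point). Quadratic part: -u**2 + v**2. Cubic part: -u**3 + 2*u**2*v - u*v**2 - v**3.
The quadratic part v**2 - u**2 = (v − u)(v + u) splits into two distinct linear factors, so there are two distinct tangent lines y − 3 = ±(x − -3) — this is a node (ordinary double point).
Classification: node.


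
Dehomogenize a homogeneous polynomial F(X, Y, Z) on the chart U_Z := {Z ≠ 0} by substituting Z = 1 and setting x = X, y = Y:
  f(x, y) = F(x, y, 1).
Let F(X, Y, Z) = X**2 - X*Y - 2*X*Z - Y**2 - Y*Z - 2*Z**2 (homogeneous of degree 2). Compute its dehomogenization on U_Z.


f(x, y) = x**2 - x*y - 2*x - y**2 - y - 2

On U_Z we set Z = 1. Each monomial c·X^i·Y^j·Z^k in F becomes c·x^i·y^j·1^k = c·x^i·y^j.
Substituting Z = 1: F(X, Y, 1) = x**2 - x*y - 2*x - y**2 - y - 2.
Note: deg(f) ≤ deg(F) = 2; strict inequality happens when F is divisible by Z (lost terms).


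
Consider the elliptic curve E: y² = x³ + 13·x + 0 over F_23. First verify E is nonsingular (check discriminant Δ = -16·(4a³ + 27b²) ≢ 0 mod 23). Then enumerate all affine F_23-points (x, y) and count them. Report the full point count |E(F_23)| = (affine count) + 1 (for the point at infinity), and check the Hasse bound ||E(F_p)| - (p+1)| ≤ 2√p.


Affine points = {(0, 0), (4, 1), (4, 22), (5, 11), (5, 12), (6, 8), (6, 15), (8, 8), (8, 15), (9, 8), (9, 15), (10, 7), (10, 16), (11, 5), (11, 18), (16, 7), (16, 16), (20, 7), (20, 16), (21, 9), (21, 14), (22, 3), (22, 20)}; affine count = 23; |E(F_23)| = 24.

Discriminant check: Δ ∝ 4a³ + 27b² = 4·13³ + 27·0² = 4·2197 + 27·0 ≡ 2 (mod 23). Nonzero ⇒ E is nonsingular.
For each x ∈ F_23, compute rhs = x³ + 13·x + 0 mod 23, then count y ∈ F_23 with y² ≡ rhs.
  x = 0: rhs = 0, matching y values: 0 (1 points).
  x = 1: rhs = 14, matching y values: none (0 points).
  x = 2: rhs = 11, matching y values: none (0 points).
  x = 3: rhs = 20, matching y values: none (0 points).
  x = 4: rhs = 1, matching y values: 1, 22 (2 points).
  x = 5: rhs = 6, matching y values: 11, 12 (2 points).
  x = 6: rhs = 18, matching y values: 8, 15 (2 points).
  x = 7: rhs = 20, matching y values: none (0 points).
  x = 8: rhs = 18, matching y values: 8, 15 (2 points).
  x = 9: rhs = 18, matching y values: 8, 15 (2 points).
  x = 10: rhs = 3, matching y values: 7, 16 (2 points).
  x = 11: rhs = 2, matching y values: 5, 18 (2 points).
  x = 12: rhs = 21, matching y values: none (0 points).
  x = 13: rhs = 20, matching y values: none (0 points).
  x = 14: rhs = 5, matching y values: none (0 points).
  x = 15: rhs = 5, matching y values: none (0 points).
  x = 16: rhs = 3, matching y values: 7, 16 (2 points).
  x = 17: rhs = 5, matching y values: none (0 points).
  x = 18: rhs = 17, matching y values: none (0 points).
  x = 19: rhs = 22, matching y values: none (0 points).
  x = 20: rhs = 3, matching y values: 7, 16 (2 points).
  x = 21: rhs = 12, matching y values: 9, 14 (2 points).
  x = 22: rhs = 9, matching y values: 3, 20 (2 points).
Total affine count: 23.
Full point count |E(F_23)| = 23 + 1 = 24.
Hasse bound: |24 − (23+1)| = |0| = 0 ≤ 2√23 ≈ 9.5917 ✓.


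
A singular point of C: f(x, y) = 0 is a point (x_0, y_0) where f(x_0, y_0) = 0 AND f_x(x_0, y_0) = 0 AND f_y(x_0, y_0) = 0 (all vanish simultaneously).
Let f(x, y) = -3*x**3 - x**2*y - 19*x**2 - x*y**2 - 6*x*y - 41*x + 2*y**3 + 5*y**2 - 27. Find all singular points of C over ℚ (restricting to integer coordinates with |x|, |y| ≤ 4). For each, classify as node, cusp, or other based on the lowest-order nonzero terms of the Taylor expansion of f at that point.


Singular points: {(-2, -1)}; classification: cusp.

Compute partial derivatives:
  f_x = -9*x**2 - 2*x*y - 38*x - y**2 - 6*y - 41.
  f_y = -x**2 - 2*x*y - 6*x + 6*y**2 + 10*y.
Scan x_0 ∈ {−4, ..., 4}. For each x_0, f_y(x_0, y) is a polynomial in y; find its integer roots y ∈ {−4, ..., 4}, then test f_x and f at those candidates.
  x = -4: f_y(-4, y) = 6*y**2 + 18*y + 8; no integer root y with |y| ≤ 4.
  x = -3: f_y(-3, y) = 6*y**2 + 16*y + 9; no integer root y with |y| ≤ 4.
  x = -2: f_y(-2, y) = 6*y**2 + 14*y + 8; vanishes at y ∈ {-1}. (-2, -1): f_x = 0, f = 0 — SINGULAR.
  x = -1: f_y(-1, y) = 6*y**2 + 12*y + 5; no integer root y with |y| ≤ 4.
  x = 0: f_y(0, y) = 6*y**2 + 10*y; vanishes at y ∈ {0}. (0, 0): f_x = -41 ≠ 0.
  x = 1: f_y(1, y) = 6*y**2 + 8*y - 7; no integer root y with |y| ≤ 4.
  x = 2: f_y(2, y) = 6*y**2 + 6*y - 16; no integer root y with |y| ≤ 4.
  x = 3: f_y(3, y) = 6*y**2 + 4*y - 27; no integer root y with |y| ≤ 4.
  x = 4: f_y(4, y) = 6*y**2 + 2*y - 40; no integer root y with |y| ≤ 4.
Only singular point on the grid: (-2, -1).
Classify: substitute x = -2 + u, y = -1 + v and expand: f = -3*u**3 - u**2*v - u*v**2 + 2*v**3 + v**2.
No constant or linear terms (consistent with a singular point). Quadratic part: v**2. Cubic part: -3*u**3 - u**2*v - u*v**2 + 2*v**3.
The quadratic part v**2 is a perfect square, so there is a single (double) tangent line v = 0, i.e. y = -1. Restricting the cubic part to that line (v = 0) leaves -3*u**3 ≠ 0, so f is not divisible by v and the branch is v² ≈ 3*u**3 to lowest order — this is a cusp.
Classification: cusp.


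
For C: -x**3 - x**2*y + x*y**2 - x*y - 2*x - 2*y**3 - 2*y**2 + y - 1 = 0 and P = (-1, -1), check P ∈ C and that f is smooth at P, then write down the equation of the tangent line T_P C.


Tangent line at P: -5*x + y - 4 = 0.

Step 1: f(-1, -1) = 0, so P lies on C.
Step 2: partial derivatives
  f_x(x, y) = -3*x**2 - 2*x*y + y**2 - y - 2, f_y(x, y) = -x**2 + 2*x*y - x - 6*y**2 - 4*y + 1.
  f_x(P) = -5, f_y(P) = 1 (gradient nonzero, so P is smooth).
Step 3: tangent line at P: -5·(x − -1) + 1·(y − -1) = 0.
Expanding: -5*x + y - 4 = 0.


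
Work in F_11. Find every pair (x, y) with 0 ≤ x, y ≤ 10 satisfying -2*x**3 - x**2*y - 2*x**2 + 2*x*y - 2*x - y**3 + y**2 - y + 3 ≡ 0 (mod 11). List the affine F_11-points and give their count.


Affine F_11-points: {(1, 7), (1, 8), (2, 4), (2, 9), (2, 10), (3, 9), (4, 0), (4, 2), (4, 10), (5, 6), (6, 9), (8, 6), (10, 10)}; count = 13.

For each of the 121 pairs (x, y) ∈ F_11², evaluate f(x, y) mod 11. Record the zeros.
  x = 0: [0↦3, 1↦2, 2↦8, 3↦4, 4↦6, 5↦8, 6↦4, 7↦10, 8↦9, 9↦6, 10↦6]  zeros at y ∈ ∅
  x = 1: [0↦8, 1↦8, 2↦4, 3↦1, 4↦4, 5↦7, 6↦4, 7↦0, 8↦0, 9↦9, 10↦10]  zeros at y ∈ {7, 8}
  x = 2: [0↦8, 1↦7, 2↦2, 3↦9, 4↦0, 5↦2, 6↦9, 7↦4, 8↦3, 9↦0, 10↦0]  zeros at y ∈ {4, 9, 10}
  x = 3: [0↦2, 1↦9, 2↦1, 3↦5, 4↦4, 5↦3, 6↦7, 7↦10, 8↦6, 9↦0, 10↦8]  zeros at y ∈ {9}
  x = 4: [0↦0, 1↦2, 2↦0, 3↦10, 4↦4, 5↦9, 6↦8, 7↦6, 8↦8, 9↦8, 10↦0]  zeros at y ∈ {0, 2, 10}
  x = 5: [0↦1, 1↦7, 2↦9, 3↦1, 4↦10, 5↦8, 6↦0, 7↦2, 8↦8, 9↦1, 10↦8]  zeros at y ∈ {6}
  x = 6: [0↦4, 1↦1, 2↦5, 3↦10, 4↦10, 5↦10, 6↦4, 7↦8, 8↦5, 9↦0, 10↦9]  zeros at y ∈ {9}
  x = 7: [0↦8, 1↦5, 2↦9, 3↦3, 4↦3, 5↦3, 6↦8, 7↦1, 8↦9, 9↦4, 10↦2]  zeros at y ∈ ∅
  x = 8: [0↦1, 1↦7, 2↦9, 3↦1, 4↦10, 5↦8, 6↦0, 7↦2, 8↦8, 9↦1, 10↦8]  zeros at y ∈ {6}
  x = 9: [0↦4, 1↦6, 2↦4, 3↦3, 4↦8, 5↦2, 6↦1, 7↦10, 8↦1, 9↦1, 10↦4]  zeros at y ∈ ∅
  x = 10: [0↦5, 1↦1, 2↦4, 3↦8, 4↦7, 5↦6, 6↦10, 7↦2, 8↦9, 9↦3, 10↦0]  zeros at y ∈ {10}
Collecting zeros: affine points = {(1, 7), (1, 8), (2, 4), (2, 9), (2, 10), (3, 9), (4, 0), (4, 2), (4, 10), (5, 6), (6, 9), (8, 6), (10, 10)}.
Total count |C(F_11)_aff| = 13.


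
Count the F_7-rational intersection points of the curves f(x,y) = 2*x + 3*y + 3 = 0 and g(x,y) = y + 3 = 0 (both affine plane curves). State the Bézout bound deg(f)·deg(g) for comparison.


Common zeros: {(3, 4)}; count = 1; Bézout bound = 1.

deg(f) = 1, deg(g) = 1, so Bézout bound = 1.
Scan x ∈ F_7. For each x, list the y ∈ F_7 with f(x, y) ≡ 0 and those with g(x, y) ≡ 0 (mod 7); the common zeros in that column are the intersection.
  x = 0: f ≡ 0 at y ∈ {6}; g ≡ 0 at y ∈ {4}; common: ∅.
  x = 1: f ≡ 0 at y ∈ {3}; g ≡ 0 at y ∈ {4}; common: ∅.
  x = 2: f ≡ 0 at y ∈ {0}; g ≡ 0 at y ∈ {4}; common: ∅.
  x = 3: f ≡ 0 at y ∈ {4}; g ≡ 0 at y ∈ {4}; common: {4}.
  x = 4: f ≡ 0 at y ∈ {1}; g ≡ 0 at y ∈ {4}; common: ∅.
  x = 5: f ≡ 0 at y ∈ {5}; g ≡ 0 at y ∈ {4}; common: ∅.
  x = 6: f ≡ 0 at y ∈ {2}; g ≡ 0 at y ∈ {4}; common: ∅.
Collecting: common zeros = {(3, 4)}, so the count is 1.
Comparison with the Bézout bound: 1 ≤ 1 = deg(f)·deg(g), as expected for curves with no common component (the bound is attained).


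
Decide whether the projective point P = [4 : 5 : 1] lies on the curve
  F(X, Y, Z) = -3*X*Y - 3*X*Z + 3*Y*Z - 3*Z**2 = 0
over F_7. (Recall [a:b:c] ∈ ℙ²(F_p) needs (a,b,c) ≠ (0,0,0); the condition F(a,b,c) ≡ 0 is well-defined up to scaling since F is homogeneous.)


F(4,5,1) ≡ 3 (mod 7); P is NOT on the curve.

Evaluate F(4, 5, 1) term-by-term (mod 7).
  -3*X*Y ↦ -3·4·5·1 = -60
  -3*X*Z ↦ -3·4·1·1 = -12
  3*Y*Z ↦ 3·1·5·1 = 15
  -3*Z**2 ↦ -3·1·1·1 = -3
Sum: F(4, 5, 1) = (-60) + (-12) + (15) + (-3) = -60.
Reducing mod 7: -60 ≡ 3 (mod 7).
Since F(a, b, c) ≡ 3 ≠ 0 (mod 7), P does NOT lie on the curve.
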